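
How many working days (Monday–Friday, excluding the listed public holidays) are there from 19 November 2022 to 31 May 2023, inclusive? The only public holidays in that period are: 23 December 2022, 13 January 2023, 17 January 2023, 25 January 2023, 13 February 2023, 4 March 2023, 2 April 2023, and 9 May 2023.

132 working days

19 November 2022 is a Saturday.
The range spans 194 days (inclusive of both endpoints).
194 = 7 × 27 + 5, so there are 27 full weeks plus 5 extra days.
Each full week contributes 5 weekdays (Mon–Fri): 27 × 5 = 135.
The 5 extra days are Sat, Sun, Mon, Tue, Wed — 3 of them qualify.
Total: 135 + 3 = 138.
Holidays: 23 December 2022 (Fri); 13 January 2023 (Fri); 17 January 2023 (Tue); 25 January 2023 (Wed); 13 February 2023 (Mon); 4 March 2023 (Sat); 2 April 2023 (Sun); 9 May 2023 (Tue).
6 of the 8 holidays fall on weekdays; the rest are weekends and were already excluded.
Business days: 138 − 6 = 132.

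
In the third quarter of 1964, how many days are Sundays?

13

1 July 1964 is a Wednesday.
That's 92 days from start to end, counting both.
92 = 7 × 13 + 1, so there are 13 full weeks plus 1 extra day.
Each full week contributes one Sunday: 13 so far.
The 1 extra day is Wed — none qualify.
Total: 13 + 0 = 13.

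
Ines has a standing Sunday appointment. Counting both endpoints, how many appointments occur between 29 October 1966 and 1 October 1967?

49

29 October 1966 is a Saturday.
The range spans 338 days (inclusive of both endpoints).
338 = 7 × 48 + 2, so there are 48 full weeks plus 2 extra days.
Each full week contributes one Sunday: 48 so far.
The 2 extra days are Saturday, Sunday — 1 of them qualifies.
Total: 48 + 1 = 49.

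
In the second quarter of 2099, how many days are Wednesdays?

April 1, 2099 is a Wednesday.
That's 91 days from start to end, counting both.
91 = 7 × 13, so the span is exactly 13 full weeks.
Each full week contributes one Wednesday: 13 so far.
Total: 13.

13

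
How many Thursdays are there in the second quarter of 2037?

13

Apr 1, 2037 is a Wednesday.
That's 91 days from start to end, counting both.
91 = 7 × 13, so the span is exactly 13 full weeks.
Each full week contributes one Thursday: 13 so far.
Total: 13.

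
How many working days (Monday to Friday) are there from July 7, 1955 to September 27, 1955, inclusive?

59 weekdays

July 7, 1955 is a Thursday.
That's 83 days from start to end, counting both.
83 = 7 × 11 + 6, so there are 11 full weeks plus 6 extra days.
Each full week contributes 5 weekdays (Mon–Fri): 11 × 5 = 55.
The 6 extra days are Thursday, Friday, Saturday, Sunday, Monday, Tuesday — 4 of them qualify.
Total: 55 + 4 = 59.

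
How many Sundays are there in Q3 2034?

2034-07-01 is a Saturday.
The range spans 92 days (inclusive of both endpoints).
92 = 7 × 13 + 1, so there are 13 full weeks plus 1 extra day.
Each full week contributes one Sunday: 13 so far.
The 1 extra day is Saturday — none qualify.
Total: 13 + 0 = 13.

13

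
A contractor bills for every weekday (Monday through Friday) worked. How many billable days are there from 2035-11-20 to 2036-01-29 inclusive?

2035-11-20 is a Tuesday.
The range spans 71 days (inclusive of both endpoints).
71 = 7 × 10 + 1, so there are 10 full weeks plus 1 extra day.
Each full week contributes 5 weekdays (Mon–Fri): 10 × 5 = 50.
The 1 extra day is Tuesday — 1 of them qualifies.
Total: 50 + 1 = 51.

51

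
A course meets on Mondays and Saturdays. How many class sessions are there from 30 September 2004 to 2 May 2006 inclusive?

30 September 2004 is a Thursday.
The range spans 580 days (inclusive of both endpoints).
580 = 7 × 82 + 6, so there are 82 full weeks plus 6 extra days.
Each full week contributes 2 days from the set (Mon, Sat): 82 × 2 = 164.
The 6 extra days are Thu, Fri, Sat, Sun, Mon, Tue — 2 of them qualify.
Total: 164 + 2 = 166.

166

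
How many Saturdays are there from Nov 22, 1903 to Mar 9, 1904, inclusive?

15

Nov 22, 1903 is a Sunday.
From Nov 22, 1903 to Mar 9, 1904 is 109 days inclusive.
109 = 7 × 15 + 4, so there are 15 full weeks plus 4 extra days.
Each full week contributes one Saturday: 15 so far.
The 4 extra days are Sun, Mon, Tue, Wed — none qualify.
Total: 15 + 0 = 15.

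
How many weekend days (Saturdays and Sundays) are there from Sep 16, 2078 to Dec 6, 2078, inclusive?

Sep 16, 2078 is a Friday.
That's 82 days from start to end, counting both.
82 = 7 × 11 + 5, so there are 11 full weeks plus 5 extra days.
Each full week contributes 2 weekend days (Sat, Sun): 11 × 2 = 22.
The 5 extra days are Friday, Saturday, Sunday, Monday, Tuesday — 2 of them qualify.
Total: 22 + 2 = 24.

24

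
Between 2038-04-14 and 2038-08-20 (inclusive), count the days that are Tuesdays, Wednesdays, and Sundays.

2038-04-14 is a Wednesday.
From 2038-04-14 to 2038-08-20 is 129 days inclusive.
129 = 7 × 18 + 3, so there are 18 full weeks plus 3 extra days.
Each full week contributes 3 days from the set (Tue, Wed, Sun): 18 × 3 = 54.
The 3 extra days are Wednesday, Thursday, Friday — 1 of them qualifies.
Total: 54 + 1 = 55.

55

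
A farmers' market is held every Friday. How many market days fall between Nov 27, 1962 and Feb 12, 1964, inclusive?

63

Nov 27, 1962 is a Tuesday.
From Nov 27, 1962 to Feb 12, 1964 is 443 days inclusive.
443 = 7 × 63 + 2, so there are 63 full weeks plus 2 extra days.
Each full week contributes one Friday: 63 so far.
The 2 extra days are Tuesday, Wednesday — none qualify.
Total: 63 + 0 = 63.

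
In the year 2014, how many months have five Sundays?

4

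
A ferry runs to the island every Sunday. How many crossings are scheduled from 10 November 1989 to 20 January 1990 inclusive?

10 November 1989 is a Friday.
That's 72 days from start to end, counting both.
72 = 7 × 10 + 2, so there are 10 full weeks plus 2 extra days.
Each full week contributes one Sunday: 10 so far.
The 2 extra days are Fri, Sat — none qualify.
Total: 10 + 0 = 10.

10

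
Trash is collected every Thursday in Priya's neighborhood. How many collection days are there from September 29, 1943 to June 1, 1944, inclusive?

36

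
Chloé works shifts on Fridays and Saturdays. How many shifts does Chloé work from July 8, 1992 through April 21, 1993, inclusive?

82

July 8, 1992 is a Wednesday.
That's 288 days from start to end, counting both.
288 = 7 × 41 + 1, so there are 41 full weeks plus 1 extra day.
Each full week contributes 2 days from the set (Fri, Sat): 41 × 2 = 82.
The 1 extra day is Wednesday — none qualify.
Total: 82 + 0 = 82.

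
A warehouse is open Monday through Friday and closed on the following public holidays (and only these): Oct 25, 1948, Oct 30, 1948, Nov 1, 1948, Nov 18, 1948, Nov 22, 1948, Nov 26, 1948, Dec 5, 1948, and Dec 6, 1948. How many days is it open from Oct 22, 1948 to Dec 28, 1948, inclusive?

42

Oct 22, 1948 is a Friday.
That's 68 days from start to end, counting both.
68 = 7 × 9 + 5, so there are 9 full weeks plus 5 extra days.
Each full week contributes 5 weekdays (Mon–Fri): 9 × 5 = 45.
The 5 extra days are Friday, Saturday, Sunday, Monday, Tuesday — 3 of them qualify.
Total: 45 + 3 = 48.
Holidays: Oct 25, 1948 (Mon); Oct 30, 1948 (Sat); Nov 1, 1948 (Mon); Nov 18, 1948 (Thu); Nov 22, 1948 (Mon); Nov 26, 1948 (Fri); Dec 5, 1948 (Sun); Dec 6, 1948 (Mon).
6 of the 8 holidays fall on weekdays; the rest are weekends and were already excluded.
Business days: 48 − 6 = 42.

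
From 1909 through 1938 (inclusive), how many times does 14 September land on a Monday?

Day of week of September 14 in each year:
1909: Tue, 1910: Wed, 1911: Thu, 1912: Sat, 1913: Sun, 1914: Mon ✓, 1915: Tue, 1916: Thu, 1917: Fri, 1918: Sat, 1919: Sun, 1920: Tue, 1921: Wed, 1922: Thu, 1923: Fri, 1924: Sun, 1925: Mon ✓, 1926: Tue, 1927: Wed, 1928: Fri, 1929: Sat, 1930: Sun, 1931: Mon ✓, 1932: Wed, 1933: Thu, 1934: Fri, 1935: Sat, 1936: Mon ✓, 1937: Tue, 1938: Wed
Mondays: 1914, 1925, 1931, 1936.

4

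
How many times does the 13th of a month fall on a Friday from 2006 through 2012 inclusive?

13

Friday-the-13ths by year:
2006: Jan, Oct
2007: Apr, Jul
2008: Jun
2009: Feb, Mar, Nov
2010: Aug
2011: May
2012: Jan, Apr, Jul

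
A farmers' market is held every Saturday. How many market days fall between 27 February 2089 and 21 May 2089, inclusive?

27 February 2089 is a Sunday.
The range spans 84 days (inclusive of both endpoints).
84 = 7 × 12, so the span is exactly 12 full weeks.
Each full week contributes one Saturday: 12 so far.

12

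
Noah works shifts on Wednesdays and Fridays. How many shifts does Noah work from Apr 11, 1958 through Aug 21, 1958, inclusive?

Apr 11, 1958 is a Friday.
The range spans 133 days (inclusive of both endpoints).
133 = 7 × 19, so the span is exactly 19 full weeks.
Each full week contributes 2 days from the set (Wed, Fri): 19 × 2 = 38.
Total: 38.

38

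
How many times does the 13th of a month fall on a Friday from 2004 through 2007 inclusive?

Friday-the-13ths by year:
2004: Feb, Aug
2005: May
2006: Jan, Oct
2007: Apr, Jul

7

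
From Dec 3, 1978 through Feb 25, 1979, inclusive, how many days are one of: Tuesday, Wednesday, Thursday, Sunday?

49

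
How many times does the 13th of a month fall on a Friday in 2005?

1

The 13th falls on a Friday when the month's 13th has weekday Fri.
Jan 13 is Thu; Feb 13 is Sun; Mar 13 is Sun; Apr 13 is Wed; May 13 is Fri ✓; Jun 13 is Mon; Jul 13 is Wed; Aug 13 is Sat; Sep 13 is Tue; Oct 13 is Thu; Nov 13 is Sun; Dec 13 is Tue.
Friday the 13ths: May.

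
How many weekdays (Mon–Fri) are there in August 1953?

1 August 1953 is a Saturday.
From 1 August 1953 to 31 August 1953 is 31 days inclusive.
31 = 7 × 4 + 3, so there are 4 full weeks plus 3 extra days.
Each full week contributes 5 weekdays (Mon–Fri): 4 × 5 = 20.
The 3 extra days are Sat, Sun, Mon — 1 of them qualifies.
Total: 20 + 1 = 21.

21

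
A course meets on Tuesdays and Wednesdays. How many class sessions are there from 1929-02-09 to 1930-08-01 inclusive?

1929-02-09 is a Saturday.
That's 539 days from start to end, counting both.
539 = 7 × 77, so the span is exactly 77 full weeks.
Each full week contributes 2 days from the set (Tue, Wed): 77 × 2 = 154.
Total: 154.

154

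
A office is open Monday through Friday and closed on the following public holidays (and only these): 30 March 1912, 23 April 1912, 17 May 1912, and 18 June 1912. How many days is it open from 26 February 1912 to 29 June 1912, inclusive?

26 February 1912 is a Monday.
From 26 February 1912 to 29 June 1912 is 125 days inclusive.
125 = 7 × 17 + 6, so there are 17 full weeks plus 6 extra days.
Each full week contributes 5 weekdays (Mon–Fri): 17 × 5 = 85.
The 6 extra days are Mon, Tue, Wed, Thu, Fri, Sat — 5 of them qualify.
Total: 85 + 5 = 90.
Holidays: 30 March 1912 (Sat); 23 April 1912 (Tue); 17 May 1912 (Fri); 18 June 1912 (Tue).
3 of the 4 holidays fall on weekdays; the rest are weekends and were already excluded.
Business days: 90 − 3 = 87.

87 business days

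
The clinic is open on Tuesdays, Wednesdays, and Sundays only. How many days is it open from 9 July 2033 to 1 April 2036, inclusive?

9 July 2033 is a Saturday.
That's 998 days from start to end, counting both.
998 = 7 × 142 + 4, so there are 142 full weeks plus 4 extra days.
Each full week contributes 3 days from the set (Tue, Wed, Sun): 142 × 3 = 426.
The 4 extra days are Sat, Sun, Mon, Tue — 2 of them qualify.
Total: 426 + 2 = 428.

428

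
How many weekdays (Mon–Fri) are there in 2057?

261 weekdays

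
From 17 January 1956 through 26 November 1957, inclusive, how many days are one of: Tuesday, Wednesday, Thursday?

17 January 1956 is a Tuesday.
That's 680 days from start to end, counting both.
680 = 7 × 97 + 1, so there are 97 full weeks plus 1 extra day.
Each full week contributes 3 days from the set (Tue, Wed, Thu): 97 × 3 = 291.
The 1 extra day is Tue — 1 of them qualifies.
Total: 291 + 1 = 292.

292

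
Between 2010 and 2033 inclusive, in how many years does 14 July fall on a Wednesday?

4

Day of week of July 14 in each year:
2010: Wed ✓, 2011: Thu, 2012: Sat, 2013: Sun, 2014: Mon, 2015: Tue, 2016: Thu, 2017: Fri, 2018: Sat, 2019: Sun, 2020: Tue, 2021: Wed ✓, 2022: Thu, 2023: Fri, 2024: Sun, 2025: Mon, 2026: Tue, 2027: Wed ✓, 2028: Fri, 2029: Sat, 2030: Sun, 2031: Mon, 2032: Wed ✓, 2033: Thu
Wednesdays: 2010, 2021, 2027, 2032.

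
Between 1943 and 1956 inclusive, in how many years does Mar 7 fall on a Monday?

Day of week of March 7 in each year:
1943: Sun, 1944: Tue, 1945: Wed, 1946: Thu, 1947: Fri, 1948: Sun, 1949: Mon ✓, 1950: Tue, 1951: Wed, 1952: Fri, 1953: Sat, 1954: Sun, 1955: Mon ✓, 1956: Wed
Mondays: 1949, 1955.

2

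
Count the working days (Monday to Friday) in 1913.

261

January 1, 1913 is a Wednesday.
The range spans 365 days (inclusive of both endpoints).
365 = 7 × 52 + 1, so there are 52 full weeks plus 1 extra day.
Each full week contributes 5 weekdays (Mon–Fri): 52 × 5 = 260.
The 1 extra day is Wednesday — 1 of them qualifies.
Total: 260 + 1 = 261.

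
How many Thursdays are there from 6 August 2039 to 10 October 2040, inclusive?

6 August 2039 is a Saturday.
From 6 August 2039 to 10 October 2040 is 432 days inclusive.
432 = 7 × 61 + 5, so there are 61 full weeks plus 5 extra days.
Each full week contributes one Thursday: 61 so far.
The 5 extra days are Saturday, Sunday, Monday, Tuesday, Wednesday — none qualify.
Total: 61 + 0 = 61.

61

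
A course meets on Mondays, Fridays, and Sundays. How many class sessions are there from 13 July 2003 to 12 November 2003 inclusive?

53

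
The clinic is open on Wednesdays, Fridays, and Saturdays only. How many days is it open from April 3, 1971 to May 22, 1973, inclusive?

April 3, 1971 is a Saturday.
That's 781 days from start to end, counting both.
781 = 7 × 111 + 4, so there are 111 full weeks plus 4 extra days.
Each full week contributes 3 days from the set (Wed, Fri, Sat): 111 × 3 = 333.
The 4 extra days are Sat, Sun, Mon, Tue — 1 of them qualifies.
Total: 333 + 1 = 334.

334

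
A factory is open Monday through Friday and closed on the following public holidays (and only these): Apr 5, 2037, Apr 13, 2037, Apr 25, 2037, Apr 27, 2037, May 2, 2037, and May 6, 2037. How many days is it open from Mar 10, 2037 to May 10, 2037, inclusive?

41 working days

Mar 10, 2037 is a Tuesday.
That's 62 days from start to end, counting both.
62 = 7 × 8 + 6, so there are 8 full weeks plus 6 extra days.
Each full week contributes 5 weekdays (Mon–Fri): 8 × 5 = 40.
The 6 extra days are Tuesday, Wednesday, Thursday, Friday, Saturday, Sunday — 4 of them qualify.
Total: 40 + 4 = 44.
Holidays: Apr 5, 2037 (Sun); Apr 13, 2037 (Mon); Apr 25, 2037 (Sat); Apr 27, 2037 (Mon); May 2, 2037 (Sat); May 6, 2037 (Wed).
3 of the 6 holidays fall on weekdays; the rest are weekends and were already excluded.
Business days: 44 − 3 = 41.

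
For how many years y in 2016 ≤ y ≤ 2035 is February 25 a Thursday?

Day of week of February 25 in each year:
2016: Thu ✓, 2017: Sat, 2018: Sun, 2019: Mon, 2020: Tue, 2021: Thu ✓, 2022: Fri, 2023: Sat, 2024: Sun, 2025: Tue, 2026: Wed, 2027: Thu ✓, 2028: Fri, 2029: Sun, 2030: Mon, 2031: Tue, 2032: Wed, 2033: Fri, 2034: Sat, 2035: Sun
Thursdays: 2016, 2021, 2027.

3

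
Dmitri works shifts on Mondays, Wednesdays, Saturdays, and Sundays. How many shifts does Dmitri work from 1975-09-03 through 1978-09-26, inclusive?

1975-09-03 is a Wednesday.
The range spans 1120 days (inclusive of both endpoints).
1120 = 7 × 160, so the span is exactly 160 full weeks.
Each full week contributes 4 days from the set (Mon, Wed, Sat, Sun): 160 × 4 = 640.
Total: 640.

640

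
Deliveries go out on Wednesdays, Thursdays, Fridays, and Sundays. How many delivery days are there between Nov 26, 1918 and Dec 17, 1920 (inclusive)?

431

Nov 26, 1918 is a Tuesday.
From Nov 26, 1918 to Dec 17, 1920 is 753 days inclusive.
753 = 7 × 107 + 4, so there are 107 full weeks plus 4 extra days.
Each full week contributes 4 days from the set (Wed, Thu, Fri, Sun): 107 × 4 = 428.
The 4 extra days are Tue, Wed, Thu, Fri — 3 of them qualify.
Total: 428 + 3 = 431.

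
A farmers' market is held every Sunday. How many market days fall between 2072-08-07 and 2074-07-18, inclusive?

102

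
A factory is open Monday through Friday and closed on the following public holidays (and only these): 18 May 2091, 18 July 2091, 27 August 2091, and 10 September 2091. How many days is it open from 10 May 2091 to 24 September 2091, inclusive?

10 May 2091 is a Thursday.
The range spans 138 days (inclusive of both endpoints).
138 = 7 × 19 + 5, so there are 19 full weeks plus 5 extra days.
Each full week contributes 5 weekdays (Mon–Fri): 19 × 5 = 95.
The 5 extra days are Thursday, Friday, Saturday, Sunday, Monday — 3 of them qualify.
Total: 95 + 3 = 98.
Holidays: 18 May 2091 (Fri); 18 July 2091 (Wed); 27 August 2091 (Mon); 10 September 2091 (Mon).
All 4 holidays fall on weekdays, so subtract 4.
Business days: 98 − 4 = 94.

94 working days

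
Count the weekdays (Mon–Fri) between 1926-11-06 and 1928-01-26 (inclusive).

1926-11-06 is a Saturday.
The range spans 447 days (inclusive of both endpoints).
447 = 7 × 63 + 6, so there are 63 full weeks plus 6 extra days.
Each full week contributes 5 weekdays (Mon–Fri): 63 × 5 = 315.
The 6 extra days are Sat, Sun, Mon, Tue, Wed, Thu — 4 of them qualify.
Total: 315 + 4 = 319.

319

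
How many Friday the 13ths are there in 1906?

2

The 13th falls on a Friday when the month's 13th has weekday Fri.
Jan 13 is Sat; Feb 13 is Tue; Mar 13 is Tue; Apr 13 is Fri ✓; May 13 is Sun; Jun 13 is Wed; Jul 13 is Fri ✓; Aug 13 is Mon; Sep 13 is Thu; Oct 13 is Sat; Nov 13 is Tue; Dec 13 is Thu.
Friday the 13ths: Apr, Jul.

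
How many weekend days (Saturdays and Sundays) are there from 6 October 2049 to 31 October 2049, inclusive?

8

6 October 2049 is a Wednesday.
From 6 October 2049 to 31 October 2049 is 26 days inclusive.
26 = 7 × 3 + 5, so there are 3 full weeks plus 5 extra days.
Each full week contributes 2 weekend days (Sat, Sun): 3 × 2 = 6.
The 5 extra days are Wed, Thu, Fri, Sat, Sun — 2 of them qualify.
Total: 6 + 2 = 8.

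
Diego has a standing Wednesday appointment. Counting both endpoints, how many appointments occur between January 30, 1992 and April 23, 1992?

12

January 30, 1992 is a Thursday.
The range spans 85 days (inclusive of both endpoints).
85 = 7 × 12 + 1, so there are 12 full weeks plus 1 extra day.
Each full week contributes one Wednesday: 12 so far.
The 1 extra day is Thursday — none qualify.
Total: 12 + 0 = 12.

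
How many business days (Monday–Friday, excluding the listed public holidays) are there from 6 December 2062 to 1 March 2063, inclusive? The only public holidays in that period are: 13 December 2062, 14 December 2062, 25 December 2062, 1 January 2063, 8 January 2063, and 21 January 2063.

6 December 2062 is a Wednesday.
The range spans 86 days (inclusive of both endpoints).
86 = 7 × 12 + 2, so there are 12 full weeks plus 2 extra days.
Each full week contributes 5 weekdays (Mon–Fri): 12 × 5 = 60.
The 2 extra days are Wed, Thu — 2 of them qualify.
Total: 60 + 2 = 62.
Holidays: 13 December 2062 (Wed); 14 December 2062 (Thu); 25 December 2062 (Mon); 1 January 2063 (Mon); 8 January 2063 (Mon); 21 January 2063 (Sun).
5 of the 6 holidays fall on weekdays; the rest are weekends and were already excluded.
Business days: 62 − 5 = 57.

57 business days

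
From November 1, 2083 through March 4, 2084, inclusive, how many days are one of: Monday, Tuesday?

November 1, 2083 is a Monday.
From November 1, 2083 to March 4, 2084 is 125 days inclusive.
125 = 7 × 17 + 6, so there are 17 full weeks plus 6 extra days.
Each full week contributes 2 days from the set (Mon, Tue): 17 × 2 = 34.
The 6 extra days are Mon, Tue, Wed, Thu, Fri, Sat — 2 of them qualify.
Total: 34 + 2 = 36.

36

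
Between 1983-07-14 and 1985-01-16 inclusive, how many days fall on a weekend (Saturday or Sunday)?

158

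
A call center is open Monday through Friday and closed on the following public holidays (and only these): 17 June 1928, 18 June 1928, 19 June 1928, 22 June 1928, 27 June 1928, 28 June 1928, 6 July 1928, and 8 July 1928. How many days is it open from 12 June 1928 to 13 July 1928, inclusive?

18

12 June 1928 is a Tuesday.
That's 32 days from start to end, counting both.
32 = 7 × 4 + 4, so there are 4 full weeks plus 4 extra days.
Each full week contributes 5 weekdays (Mon–Fri): 4 × 5 = 20.
The 4 extra days are Tuesday, Wednesday, Thursday, Friday — 4 of them qualify.
Total: 20 + 4 = 24.
Holidays: 17 June 1928 (Sun); 18 June 1928 (Mon); 19 June 1928 (Tue); 22 June 1928 (Fri); 27 June 1928 (Wed); 28 June 1928 (Thu); 6 July 1928 (Fri); 8 July 1928 (Sun).
6 of the 8 holidays fall on weekdays; the rest are weekends and were already excluded.
Business days: 24 − 6 = 18.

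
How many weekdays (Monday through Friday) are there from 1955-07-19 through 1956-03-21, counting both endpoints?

1955-07-19 is a Tuesday.
From 1955-07-19 to 1956-03-21 is 247 days inclusive.
247 = 7 × 35 + 2, so there are 35 full weeks plus 2 extra days.
Each full week contributes 5 weekdays (Mon–Fri): 35 × 5 = 175.
The 2 extra days are Tuesday, Wednesday — 2 of them qualify.
Total: 175 + 2 = 177.

177 weekdays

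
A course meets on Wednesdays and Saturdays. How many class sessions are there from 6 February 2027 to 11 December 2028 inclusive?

193

6 February 2027 is a Saturday.
That's 675 days from start to end, counting both.
675 = 7 × 96 + 3, so there are 96 full weeks plus 3 extra days.
Each full week contributes 2 days from the set (Wed, Sat): 96 × 2 = 192.
The 3 extra days are Sat, Sun, Mon — 1 of them qualifies.
Total: 192 + 1 = 193.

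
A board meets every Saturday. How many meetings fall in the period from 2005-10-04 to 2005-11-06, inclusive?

5 Saturdays

2005-10-04 is a Tuesday.
The range spans 34 days (inclusive of both endpoints).
34 = 7 × 4 + 6, so there are 4 full weeks plus 6 extra days.
Each full week contributes one Saturday: 4 so far.
The 6 extra days are Tuesday, Wednesday, Thursday, Friday, Saturday, Sunday — 1 of them qualifies.
Total: 4 + 1 = 5.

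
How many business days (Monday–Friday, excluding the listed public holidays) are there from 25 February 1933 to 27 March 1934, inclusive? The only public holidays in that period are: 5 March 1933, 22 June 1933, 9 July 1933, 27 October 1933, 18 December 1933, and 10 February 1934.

25 February 1933 is a Saturday.
From 25 February 1933 to 27 March 1934 is 396 days inclusive.
396 = 7 × 56 + 4, so there are 56 full weeks plus 4 extra days.
Each full week contributes 5 weekdays (Mon–Fri): 56 × 5 = 280.
The 4 extra days are Saturday, Sunday, Monday, Tuesday — 2 of them qualify.
Total: 280 + 2 = 282.
Holidays: 5 March 1933 (Sun); 22 June 1933 (Thu); 9 July 1933 (Sun); 27 October 1933 (Fri); 18 December 1933 (Mon); 10 February 1934 (Sat).
3 of the 6 holidays fall on weekdays; the rest are weekends and were already excluded.
Business days: 282 − 3 = 279.

279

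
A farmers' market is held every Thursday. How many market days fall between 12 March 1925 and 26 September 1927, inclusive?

133 Thursdays

12 March 1925 is a Thursday.
From 12 March 1925 to 26 September 1927 is 929 days inclusive.
929 = 7 × 132 + 5, so there are 132 full weeks plus 5 extra days.
Each full week contributes one Thursday: 132 so far.
The 5 extra days are Thursday, Friday, Saturday, Sunday, Monday — 1 of them qualifies.
Total: 132 + 1 = 133.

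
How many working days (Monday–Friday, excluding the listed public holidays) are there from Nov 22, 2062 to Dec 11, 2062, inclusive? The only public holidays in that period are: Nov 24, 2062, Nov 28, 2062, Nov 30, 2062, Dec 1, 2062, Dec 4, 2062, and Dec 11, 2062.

8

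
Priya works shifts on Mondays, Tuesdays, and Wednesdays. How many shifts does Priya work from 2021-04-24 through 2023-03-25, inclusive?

300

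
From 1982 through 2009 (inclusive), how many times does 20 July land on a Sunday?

Day of week of July 20 in each year:
1982: Tue, 1983: Wed, 1984: Fri, 1985: Sat, 1986: Sun ✓, 1987: Mon, 1988: Wed, 1989: Thu, 1990: Fri, 1991: Sat, 1992: Mon, 1993: Tue, 1994: Wed, 1995: Thu, 1996: Sat, 1997: Sun ✓, 1998: Mon, 1999: Tue, 2000: Thu, 2001: Fri, 2002: Sat, 2003: Sun ✓, 2004: Tue, 2005: Wed, 2006: Thu, 2007: Fri, 2008: Sun ✓, 2009: Mon
Sundays: 1986, 1997, 2003, 2008.

4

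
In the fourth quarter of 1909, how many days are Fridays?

14

Oct 1, 1909 is a Friday.
The range spans 92 days (inclusive of both endpoints).
92 = 7 × 13 + 1, so there are 13 full weeks plus 1 extra day.
Each full week contributes one Friday: 13 so far.
The 1 extra day is Friday — 1 of them qualifies.
Total: 13 + 1 = 14.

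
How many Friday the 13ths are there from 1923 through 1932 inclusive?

18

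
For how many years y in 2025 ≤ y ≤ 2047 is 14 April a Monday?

Day of week of April 14 in each year:
2025: Mon ✓, 2026: Tue, 2027: Wed, 2028: Fri, 2029: Sat, 2030: Sun, 2031: Mon ✓, 2032: Wed, 2033: Thu, 2034: Fri, 2035: Sat, 2036: Mon ✓, 2037: Tue, 2038: Wed, 2039: Thu, 2040: Sat, 2041: Sun, 2042: Mon ✓, 2043: Tue, 2044: Thu, 2045: Fri, 2046: Sat, 2047: Sun
Mondays: 2025, 2031, 2036, 2042.

4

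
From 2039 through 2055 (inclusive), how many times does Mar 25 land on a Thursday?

Day of week of March 25 in each year:
2039: Fri, 2040: Sun, 2041: Mon, 2042: Tue, 2043: Wed, 2044: Fri, 2045: Sat, 2046: Sun, 2047: Mon, 2048: Wed, 2049: Thu ✓, 2050: Fri, 2051: Sat, 2052: Mon, 2053: Tue, 2054: Wed, 2055: Thu ✓
Thursdays: 2049, 2055.

2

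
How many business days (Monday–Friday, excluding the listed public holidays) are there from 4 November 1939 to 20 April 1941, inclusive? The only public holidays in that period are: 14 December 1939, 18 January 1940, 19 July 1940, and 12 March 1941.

376 business days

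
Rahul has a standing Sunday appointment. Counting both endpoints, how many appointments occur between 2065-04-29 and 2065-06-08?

6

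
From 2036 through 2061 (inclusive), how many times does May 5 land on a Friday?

Day of week of May 5 in each year:
2036: Mon, 2037: Tue, 2038: Wed, 2039: Thu, 2040: Sat, 2041: Sun, 2042: Mon, 2043: Tue, 2044: Thu, 2045: Fri ✓, 2046: Sat, 2047: Sun, 2048: Tue, 2049: Wed, 2050: Thu, 2051: Fri ✓, 2052: Sun, 2053: Mon, 2054: Tue, 2055: Wed, 2056: Fri ✓, 2057: Sat, 2058: Sun, 2059: Mon, 2060: Wed, 2061: Thu
Fridays: 2045, 2051, 2056.

3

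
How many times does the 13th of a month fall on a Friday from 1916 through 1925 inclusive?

Friday-the-13ths by year:
1916: Oct
1917: Apr, Jul
1918: Sep, Dec
1919: Jun
1920: Feb, Aug
1921: May
1922: Jan, Oct
1923: Apr, Jul
1924: Jun
1925: Feb, Mar, Nov

17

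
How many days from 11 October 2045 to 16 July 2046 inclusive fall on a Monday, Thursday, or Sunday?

120

11 October 2045 is a Wednesday.
The range spans 279 days (inclusive of both endpoints).
279 = 7 × 39 + 6, so there are 39 full weeks plus 6 extra days.
Each full week contributes 3 days from the set (Mon, Thu, Sun): 39 × 3 = 117.
The 6 extra days are Wed, Thu, Fri, Sat, Sun, Mon — 3 of them qualify.
Total: 117 + 3 = 120.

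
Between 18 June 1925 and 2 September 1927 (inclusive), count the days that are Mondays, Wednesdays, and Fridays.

18 June 1925 is a Thursday.
From 18 June 1925 to 2 September 1927 is 807 days inclusive.
807 = 7 × 115 + 2, so there are 115 full weeks plus 2 extra days.
Each full week contributes 3 days from the set (Mon, Wed, Fri): 115 × 3 = 345.
The 2 extra days are Thursday, Friday — 1 of them qualifies.
Total: 345 + 1 = 346.

346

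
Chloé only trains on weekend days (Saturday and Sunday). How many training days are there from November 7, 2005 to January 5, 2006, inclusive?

16

November 7, 2005 is a Monday.
That's 60 days from start to end, counting both.
60 = 7 × 8 + 4, so there are 8 full weeks plus 4 extra days.
Each full week contributes 2 weekend days (Sat, Sun): 8 × 2 = 16.
The 4 extra days are Monday, Tuesday, Wednesday, Thursday — none qualify.
Total: 16 + 0 = 16.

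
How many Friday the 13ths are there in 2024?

The 13th falls on a Friday when the month's 13th has weekday Fri.
Jan 13 is Sat; Feb 13 is Tue; Mar 13 is Wed; Apr 13 is Sat; May 13 is Mon; Jun 13 is Thu; Jul 13 is Sat; Aug 13 is Tue; Sep 13 is Fri ✓; Oct 13 is Sun; Nov 13 is Wed; Dec 13 is Fri ✓.
Friday the 13ths: Sep, Dec.

2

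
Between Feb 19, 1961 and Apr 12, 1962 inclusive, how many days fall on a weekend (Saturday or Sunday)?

119

Feb 19, 1961 is a Sunday.
That's 418 days from start to end, counting both.
418 = 7 × 59 + 5, so there are 59 full weeks plus 5 extra days.
Each full week contributes 2 weekend days (Sat, Sun): 59 × 2 = 118.
The 5 extra days are Sunday, Monday, Tuesday, Wednesday, Thursday — 1 of them qualifies.
Total: 118 + 1 = 119.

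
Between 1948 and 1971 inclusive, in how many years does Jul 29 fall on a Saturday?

3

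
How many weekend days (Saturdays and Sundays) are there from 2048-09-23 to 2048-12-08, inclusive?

2048-09-23 is a Wednesday.
That's 77 days from start to end, counting both.
77 = 7 × 11, so the span is exactly 11 full weeks.
Each full week contributes 2 weekend days (Sat, Sun): 11 × 2 = 22.
Total: 22.

22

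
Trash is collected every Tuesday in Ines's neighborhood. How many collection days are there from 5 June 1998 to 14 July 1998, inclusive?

5 June 1998 is a Friday.
That's 40 days from start to end, counting both.
40 = 7 × 5 + 5, so there are 5 full weeks plus 5 extra days.
Each full week contributes one Tuesday: 5 so far.
The 5 extra days are Fri, Sat, Sun, Mon, Tue — 1 of them qualifies.
Total: 5 + 1 = 6.

6 Tuesdays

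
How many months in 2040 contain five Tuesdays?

4

A month has five Tuesdays exactly when Tuesday falls within its first (length − 28) days.
Jan: 31 days, starts Sun → 5 of Sun, Mon, Tue ✓
Feb: 29 days, starts Wed → 5 of Wed
Mar: 31 days, starts Thu → 5 of Thu, Fri, Sat
Apr: 30 days, starts Sun → 5 of Sun, Mon
May: 31 days, starts Tue → 5 of Tue, Wed, Thu ✓
Jun: 30 days, starts Fri → 5 of Fri, Sat
Jul: 31 days, starts Sun → 5 of Sun, Mon, Tue ✓
Aug: 31 days, starts Wed → 5 of Wed, Thu, Fri
Sep: 30 days, starts Sat → 5 of Sat, Sun
Oct: 31 days, starts Mon → 5 of Mon, Tue, Wed ✓
Nov: 30 days, starts Thu → 5 of Thu, Fri
Dec: 31 days, starts Sat → 5 of Sat, Sun, Mon
Months with five Tuesdays: Jan, May, Jul, Oct.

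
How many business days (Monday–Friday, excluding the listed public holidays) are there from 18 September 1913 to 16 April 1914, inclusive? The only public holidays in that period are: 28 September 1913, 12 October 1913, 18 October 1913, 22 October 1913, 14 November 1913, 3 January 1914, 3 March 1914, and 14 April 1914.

147 business days

18 September 1913 is a Thursday.
The range spans 211 days (inclusive of both endpoints).
211 = 7 × 30 + 1, so there are 30 full weeks plus 1 extra day.
Each full week contributes 5 weekdays (Mon–Fri): 30 × 5 = 150.
The 1 extra day is Thursday — 1 of them qualifies.
Total: 150 + 1 = 151.
Holidays: 28 September 1913 (Sun); 12 October 1913 (Sun); 18 October 1913 (Sat); 22 October 1913 (Wed); 14 November 1913 (Fri); 3 January 1914 (Sat); 3 March 1914 (Tue); 14 April 1914 (Tue).
4 of the 8 holidays fall on weekdays; the rest are weekends and were already excluded.
Business days: 151 − 4 = 147.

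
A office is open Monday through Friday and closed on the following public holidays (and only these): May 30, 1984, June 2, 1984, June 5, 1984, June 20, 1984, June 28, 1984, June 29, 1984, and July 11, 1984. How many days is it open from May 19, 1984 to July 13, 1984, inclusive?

34

May 19, 1984 is a Saturday.
The range spans 56 days (inclusive of both endpoints).
56 = 7 × 8, so the span is exactly 8 full weeks.
Each full week contributes 5 weekdays (Mon–Fri): 8 × 5 = 40.
Total: 40.
Holidays: May 30, 1984 (Wed); June 2, 1984 (Sat); June 5, 1984 (Tue); June 20, 1984 (Wed); June 28, 1984 (Thu); June 29, 1984 (Fri); July 11, 1984 (Wed).
6 of the 7 holidays fall on weekdays; the rest are weekends and were already excluded.
Business days: 40 − 6 = 34.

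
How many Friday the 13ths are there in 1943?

The 13th falls on a Friday when the month's 13th has weekday Fri.
Jan 13 is Wed; Feb 13 is Sat; Mar 13 is Sat; Apr 13 is Tue; May 13 is Thu; Jun 13 is Sun; Jul 13 is Tue; Aug 13 is Fri ✓; Sep 13 is Mon; Oct 13 is Wed; Nov 13 is Sat; Dec 13 is Mon.
Friday the 13ths: Aug.

1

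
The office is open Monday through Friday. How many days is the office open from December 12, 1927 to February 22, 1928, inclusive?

December 12, 1927 is a Monday.
That's 73 days from start to end, counting both.
73 = 7 × 10 + 3, so there are 10 full weeks plus 3 extra days.
Each full week contributes 5 weekdays (Mon–Fri): 10 × 5 = 50.
The 3 extra days are Monday, Tuesday, Wednesday — 3 of them qualify.
Total: 50 + 3 = 53.

53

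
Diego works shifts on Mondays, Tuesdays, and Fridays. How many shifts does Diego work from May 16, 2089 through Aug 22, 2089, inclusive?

43

May 16, 2089 is a Monday.
The range spans 99 days (inclusive of both endpoints).
99 = 7 × 14 + 1, so there are 14 full weeks plus 1 extra day.
Each full week contributes 3 days from the set (Mon, Tue, Fri): 14 × 3 = 42.
The 1 extra day is Monday — 1 of them qualifies.
Total: 42 + 1 = 43.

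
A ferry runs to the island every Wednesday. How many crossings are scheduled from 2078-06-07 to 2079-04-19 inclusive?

2078-06-07 is a Tuesday.
The range spans 317 days (inclusive of both endpoints).
317 = 7 × 45 + 2, so there are 45 full weeks plus 2 extra days.
Each full week contributes one Wednesday: 45 so far.
The 2 extra days are Tue, Wed — 1 of them qualifies.
Total: 45 + 1 = 46.

46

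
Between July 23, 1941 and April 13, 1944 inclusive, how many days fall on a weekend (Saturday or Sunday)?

284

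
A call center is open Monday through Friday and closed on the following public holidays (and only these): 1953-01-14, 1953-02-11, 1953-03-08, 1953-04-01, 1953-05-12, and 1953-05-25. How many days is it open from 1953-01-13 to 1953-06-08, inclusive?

100 working days

1953-01-13 is a Tuesday.
That's 147 days from start to end, counting both.
147 = 7 × 21, so the span is exactly 21 full weeks.
Each full week contributes 5 weekdays (Mon–Fri): 21 × 5 = 105.
Total: 105.
Holidays: 1953-01-14 (Wed); 1953-02-11 (Wed); 1953-03-08 (Sun); 1953-04-01 (Wed); 1953-05-12 (Tue); 1953-05-25 (Mon).
5 of the 6 holidays fall on weekdays; the rest are weekends and were already excluded.
Business days: 105 − 5 = 100.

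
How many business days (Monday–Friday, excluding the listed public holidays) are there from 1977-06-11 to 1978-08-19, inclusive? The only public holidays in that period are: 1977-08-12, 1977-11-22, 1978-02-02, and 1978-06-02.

1977-06-11 is a Saturday.
The range spans 435 days (inclusive of both endpoints).
435 = 7 × 62 + 1, so there are 62 full weeks plus 1 extra day.
Each full week contributes 5 weekdays (Mon–Fri): 62 × 5 = 310.
The 1 extra day is Saturday — none qualify.
Total: 310 + 0 = 310.
Holidays: 1977-08-12 (Fri); 1977-11-22 (Tue); 1978-02-02 (Thu); 1978-06-02 (Fri).
All 4 holidays fall on weekdays, so subtract 4.
Business days: 310 − 4 = 306.

306 business days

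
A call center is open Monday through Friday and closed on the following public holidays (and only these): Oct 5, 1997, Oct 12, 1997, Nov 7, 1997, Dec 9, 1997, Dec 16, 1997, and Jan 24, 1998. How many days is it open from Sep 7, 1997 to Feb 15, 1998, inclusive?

112 business days

Sep 7, 1997 is a Sunday.
That's 162 days from start to end, counting both.
162 = 7 × 23 + 1, so there are 23 full weeks plus 1 extra day.
Each full week contributes 5 weekdays (Mon–Fri): 23 × 5 = 115.
The 1 extra day is Sunday — none qualify.
Total: 115 + 0 = 115.
Holidays: Oct 5, 1997 (Sun); Oct 12, 1997 (Sun); Nov 7, 1997 (Fri); Dec 9, 1997 (Tue); Dec 16, 1997 (Tue); Jan 24, 1998 (Sat).
3 of the 6 holidays fall on weekdays; the rest are weekends and were already excluded.
Business days: 115 − 3 = 112.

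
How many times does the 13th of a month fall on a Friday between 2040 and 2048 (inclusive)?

18

Friday-the-13ths by year:
2040: Jan, Apr, Jul
2041: Sep, Dec
2042: Jun
2043: Feb, Mar, Nov
2044: May
2045: Jan, Oct
2046: Apr, Jul
2047: Sep, Dec
2048: Mar, Nov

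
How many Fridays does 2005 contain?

52

January 1, 2005 is a Saturday.
That's 365 days from start to end, counting both.
365 = 7 × 52 + 1, so there are 52 full weeks plus 1 extra day.
Each full week contributes one Friday: 52 so far.
The 1 extra day is Sat — none qualify.
Total: 52 + 0 = 52.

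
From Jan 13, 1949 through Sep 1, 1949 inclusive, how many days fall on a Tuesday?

33

Jan 13, 1949 is a Thursday.
From Jan 13, 1949 to Sep 1, 1949 is 232 days inclusive.
232 = 7 × 33 + 1, so there are 33 full weeks plus 1 extra day.
Each full week contributes one Tuesday: 33 so far.
The 1 extra day is Thursday — none qualify.
Total: 33 + 0 = 33.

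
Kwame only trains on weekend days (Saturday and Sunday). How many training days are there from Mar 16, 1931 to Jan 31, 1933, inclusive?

196

Mar 16, 1931 is a Monday.
The range spans 688 days (inclusive of both endpoints).
688 = 7 × 98 + 2, so there are 98 full weeks plus 2 extra days.
Each full week contributes 2 weekend days (Sat, Sun): 98 × 2 = 196.
The 2 extra days are Monday, Tuesday — none qualify.
Total: 196 + 0 = 196.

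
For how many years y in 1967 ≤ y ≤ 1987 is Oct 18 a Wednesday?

Day of week of October 18 in each year:
1967: Wed ✓, 1968: Fri, 1969: Sat, 1970: Sun, 1971: Mon, 1972: Wed ✓, 1973: Thu, 1974: Fri, 1975: Sat, 1976: Mon, 1977: Tue, 1978: Wed ✓, 1979: Thu, 1980: Sat, 1981: Sun, 1982: Mon, 1983: Tue, 1984: Thu, 1985: Fri, 1986: Sat, 1987: Sun
Wednesdays: 1967, 1972, 1978.

3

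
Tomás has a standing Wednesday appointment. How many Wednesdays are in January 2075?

5

Jan 1, 2075 is a Tuesday.
From Jan 1, 2075 to Jan 31, 2075 is 31 days inclusive.
31 = 7 × 4 + 3, so there are 4 full weeks plus 3 extra days.
Each full week contributes one Wednesday: 4 so far.
The 3 extra days are Tue, Wed, Thu — 1 of them qualifies.
Total: 4 + 1 = 5.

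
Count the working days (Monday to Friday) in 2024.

Jan 1, 2024 is a Monday.
The range spans 366 days (inclusive of both endpoints).
366 = 7 × 52 + 2, so there are 52 full weeks plus 2 extra days.
Each full week contributes 5 weekdays (Mon–Fri): 52 × 5 = 260.
The 2 extra days are Monday, Tuesday — 2 of them qualify.
Total: 260 + 2 = 262.

262 weekdays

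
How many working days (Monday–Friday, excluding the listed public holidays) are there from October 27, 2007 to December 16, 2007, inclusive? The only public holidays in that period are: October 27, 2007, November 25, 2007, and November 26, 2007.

34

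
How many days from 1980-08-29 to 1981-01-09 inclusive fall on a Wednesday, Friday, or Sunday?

58

1980-08-29 is a Friday.
The range spans 134 days (inclusive of both endpoints).
134 = 7 × 19 + 1, so there are 19 full weeks plus 1 extra day.
Each full week contributes 3 days from the set (Wed, Fri, Sun): 19 × 3 = 57.
The 1 extra day is Friday — 1 of them qualifies.
Total: 57 + 1 = 58.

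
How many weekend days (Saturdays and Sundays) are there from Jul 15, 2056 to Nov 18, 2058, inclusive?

246

Jul 15, 2056 is a Saturday.
From Jul 15, 2056 to Nov 18, 2058 is 857 days inclusive.
857 = 7 × 122 + 3, so there are 122 full weeks plus 3 extra days.
Each full week contributes 2 weekend days (Sat, Sun): 122 × 2 = 244.
The 3 extra days are Sat, Sun, Mon — 2 of them qualify.
Total: 244 + 2 = 246.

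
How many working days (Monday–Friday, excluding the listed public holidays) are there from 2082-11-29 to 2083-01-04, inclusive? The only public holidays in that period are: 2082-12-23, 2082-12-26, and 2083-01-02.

25

2082-11-29 is a Sunday.
From 2082-11-29 to 2083-01-04 is 37 days inclusive.
37 = 7 × 5 + 2, so there are 5 full weeks plus 2 extra days.
Each full week contributes 5 weekdays (Mon–Fri): 5 × 5 = 25.
The 2 extra days are Sunday, Monday — 1 of them qualifies.
Total: 25 + 1 = 26.
Holidays: 2082-12-23 (Wed); 2082-12-26 (Sat); 2083-01-02 (Sat).
1 of the 3 holidays fall on weekdays; the rest are weekends and were already excluded.
Business days: 26 − 1 = 25.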